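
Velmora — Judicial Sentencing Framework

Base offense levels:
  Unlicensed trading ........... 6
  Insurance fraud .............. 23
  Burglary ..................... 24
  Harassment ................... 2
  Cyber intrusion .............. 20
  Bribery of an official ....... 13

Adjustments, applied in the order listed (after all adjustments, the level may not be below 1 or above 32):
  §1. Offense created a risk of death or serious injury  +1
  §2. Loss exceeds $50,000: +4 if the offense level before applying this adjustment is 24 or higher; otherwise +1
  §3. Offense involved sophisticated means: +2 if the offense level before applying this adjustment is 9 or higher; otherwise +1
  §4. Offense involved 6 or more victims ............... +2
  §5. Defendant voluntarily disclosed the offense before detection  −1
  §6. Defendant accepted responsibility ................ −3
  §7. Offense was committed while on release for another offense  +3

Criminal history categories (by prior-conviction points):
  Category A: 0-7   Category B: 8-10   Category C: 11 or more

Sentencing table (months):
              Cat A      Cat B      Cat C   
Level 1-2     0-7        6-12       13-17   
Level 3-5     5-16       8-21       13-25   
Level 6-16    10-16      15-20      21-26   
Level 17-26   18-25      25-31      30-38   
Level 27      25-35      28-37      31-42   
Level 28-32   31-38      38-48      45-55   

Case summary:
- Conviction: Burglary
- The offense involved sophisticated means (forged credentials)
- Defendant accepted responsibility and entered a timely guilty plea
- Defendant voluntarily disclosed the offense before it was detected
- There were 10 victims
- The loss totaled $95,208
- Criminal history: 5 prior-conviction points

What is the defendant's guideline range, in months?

Base offense level for burglary: 24.
§2 applies (level before this adjustment is 24 ≥ 24, so +4): 24 + 4 = 28.
§3 applies (level before this adjustment is 28 ≥ 9, so +2): 28 + 2 = 30.
§4 applies: 30 + 2 = 32.
§5 applies: 32 − 1 = 31.
§6 applies: 31 − 3 = 28.
§7 does not apply.
Final offense level: 28.
Criminal history: 5 prior points → Category A (0-7).
Level 28 falls in the 28-32 band.
Grid: Level 28-32 × Category A = 31-38 months.

31-38 months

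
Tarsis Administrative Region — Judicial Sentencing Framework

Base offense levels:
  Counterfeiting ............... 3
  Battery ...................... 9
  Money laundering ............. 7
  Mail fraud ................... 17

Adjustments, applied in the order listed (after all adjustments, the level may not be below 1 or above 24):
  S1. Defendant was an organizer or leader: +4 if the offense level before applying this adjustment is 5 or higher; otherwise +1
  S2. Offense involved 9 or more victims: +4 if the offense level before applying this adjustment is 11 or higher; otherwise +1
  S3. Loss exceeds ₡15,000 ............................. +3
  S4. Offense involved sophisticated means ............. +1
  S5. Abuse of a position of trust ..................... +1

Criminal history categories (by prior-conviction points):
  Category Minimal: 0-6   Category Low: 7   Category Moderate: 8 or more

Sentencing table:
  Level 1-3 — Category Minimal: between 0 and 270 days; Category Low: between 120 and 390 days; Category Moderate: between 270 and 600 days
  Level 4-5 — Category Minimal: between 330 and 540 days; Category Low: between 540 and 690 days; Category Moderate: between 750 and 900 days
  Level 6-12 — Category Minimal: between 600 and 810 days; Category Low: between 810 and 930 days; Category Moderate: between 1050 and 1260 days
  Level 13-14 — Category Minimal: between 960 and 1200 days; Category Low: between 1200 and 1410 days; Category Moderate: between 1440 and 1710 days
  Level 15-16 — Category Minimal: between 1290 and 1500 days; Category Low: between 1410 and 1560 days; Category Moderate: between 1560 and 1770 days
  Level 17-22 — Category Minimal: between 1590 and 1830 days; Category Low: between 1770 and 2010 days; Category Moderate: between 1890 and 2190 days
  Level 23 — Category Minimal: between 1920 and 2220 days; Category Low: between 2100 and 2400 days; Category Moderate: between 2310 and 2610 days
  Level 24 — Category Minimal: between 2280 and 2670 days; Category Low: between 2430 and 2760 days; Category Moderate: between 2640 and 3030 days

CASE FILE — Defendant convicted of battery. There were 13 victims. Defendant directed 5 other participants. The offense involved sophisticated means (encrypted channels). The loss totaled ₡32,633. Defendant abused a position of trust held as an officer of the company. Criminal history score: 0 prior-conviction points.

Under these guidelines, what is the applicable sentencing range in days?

1590-1830 days

Base offense level for battery: 9.
S1 applies (level before this adjustment is 9 ≥ 5, so +4): 9 + 4 = 13.
S2 applies (level before this adjustment is 13 ≥ 11, so +4): 13 + 4 = 17.
S3 applies: 17 + 3 = 20.
S4 applies: 20 + 1 = 21.
S5 applies: 21 + 1 = 22.
Final offense level: 22.
Criminal history: 0 prior points → Category Minimal (0-6).
Level 22 falls in the 17-22 band.
Grid: Level 17-22 × Category Minimal = 1590-1830 days.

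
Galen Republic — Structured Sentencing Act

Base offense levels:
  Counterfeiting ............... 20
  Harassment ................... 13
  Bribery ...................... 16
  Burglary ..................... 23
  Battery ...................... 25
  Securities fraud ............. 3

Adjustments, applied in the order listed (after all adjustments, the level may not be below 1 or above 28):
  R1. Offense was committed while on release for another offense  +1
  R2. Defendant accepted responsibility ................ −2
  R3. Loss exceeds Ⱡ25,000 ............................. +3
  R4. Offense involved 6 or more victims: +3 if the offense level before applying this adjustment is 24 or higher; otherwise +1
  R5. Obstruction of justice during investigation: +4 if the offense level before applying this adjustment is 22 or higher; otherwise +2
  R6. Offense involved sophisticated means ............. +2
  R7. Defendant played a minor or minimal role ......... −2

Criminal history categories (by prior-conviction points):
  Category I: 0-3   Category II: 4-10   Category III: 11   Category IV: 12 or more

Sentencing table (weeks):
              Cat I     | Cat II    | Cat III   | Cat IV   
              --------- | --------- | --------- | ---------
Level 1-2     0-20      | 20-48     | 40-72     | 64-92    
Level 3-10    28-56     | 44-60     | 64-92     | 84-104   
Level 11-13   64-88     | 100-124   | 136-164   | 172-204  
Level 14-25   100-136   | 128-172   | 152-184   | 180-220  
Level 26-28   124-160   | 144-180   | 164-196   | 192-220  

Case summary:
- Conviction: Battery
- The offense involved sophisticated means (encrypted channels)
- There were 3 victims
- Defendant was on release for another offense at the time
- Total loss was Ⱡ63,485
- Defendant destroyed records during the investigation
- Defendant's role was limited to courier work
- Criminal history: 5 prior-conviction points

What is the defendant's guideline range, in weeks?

Base offense level for battery: 25.
R1 applies: 25 + 1 = 26.
R2 does not apply.
R3 applies: 26 + 3 = 29.
R4 does not apply.
R5 applies (level before this adjustment is 29 ≥ 22, so +4): 29 + 4 = 33.
R6 applies: 33 + 2 = 35.
R7 applies: 35 − 2 = 33.
Level 33 exceeds the maximum of 28; capped at 28.
Final offense level: 28.
Criminal history: 5 prior points → Category II (4-10).
Level 28 falls in the 26-28 band.
Grid: Level 26-28 × Category II = 144-180 weeks.

144-180 weeks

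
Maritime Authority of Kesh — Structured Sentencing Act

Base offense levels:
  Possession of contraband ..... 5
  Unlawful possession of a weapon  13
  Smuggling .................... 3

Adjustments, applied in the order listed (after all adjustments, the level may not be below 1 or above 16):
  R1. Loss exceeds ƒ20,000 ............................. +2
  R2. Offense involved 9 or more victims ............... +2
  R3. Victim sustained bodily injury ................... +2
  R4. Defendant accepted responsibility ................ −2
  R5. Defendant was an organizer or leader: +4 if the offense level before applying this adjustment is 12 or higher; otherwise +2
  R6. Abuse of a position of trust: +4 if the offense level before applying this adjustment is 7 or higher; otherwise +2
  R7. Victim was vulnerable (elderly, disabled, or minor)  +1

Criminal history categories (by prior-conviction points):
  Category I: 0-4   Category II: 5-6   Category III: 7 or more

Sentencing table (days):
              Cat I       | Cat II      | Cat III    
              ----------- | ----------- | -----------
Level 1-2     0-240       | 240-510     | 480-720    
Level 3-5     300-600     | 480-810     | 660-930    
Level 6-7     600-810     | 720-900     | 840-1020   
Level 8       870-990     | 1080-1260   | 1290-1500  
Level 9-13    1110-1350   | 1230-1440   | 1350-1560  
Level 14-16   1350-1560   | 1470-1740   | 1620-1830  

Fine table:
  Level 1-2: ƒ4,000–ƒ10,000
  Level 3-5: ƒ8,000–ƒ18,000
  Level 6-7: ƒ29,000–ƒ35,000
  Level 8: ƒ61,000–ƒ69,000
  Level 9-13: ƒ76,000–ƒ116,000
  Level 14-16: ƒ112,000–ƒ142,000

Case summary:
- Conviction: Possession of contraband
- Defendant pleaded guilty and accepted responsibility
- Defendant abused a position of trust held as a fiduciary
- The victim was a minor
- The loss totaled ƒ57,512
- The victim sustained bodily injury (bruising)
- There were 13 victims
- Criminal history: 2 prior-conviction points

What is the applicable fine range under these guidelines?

Base offense level for possession of contraband: 5.
R1 applies: 5 + 2 = 7.
R2 applies: 7 + 2 = 9.
R3 applies: 9 + 2 = 11.
R4 applies: 11 − 2 = 9.
R6 applies (level before this adjustment is 9 ≥ 7, so +4): 9 + 4 = 13.
R7 applies: 13 + 1 = 14.
Final offense level: 14.
Level 14 falls in the 14-16 band.
Fine table: Level 14-16 → ƒ112,000–ƒ142,000.

ƒ112,000–ƒ142,000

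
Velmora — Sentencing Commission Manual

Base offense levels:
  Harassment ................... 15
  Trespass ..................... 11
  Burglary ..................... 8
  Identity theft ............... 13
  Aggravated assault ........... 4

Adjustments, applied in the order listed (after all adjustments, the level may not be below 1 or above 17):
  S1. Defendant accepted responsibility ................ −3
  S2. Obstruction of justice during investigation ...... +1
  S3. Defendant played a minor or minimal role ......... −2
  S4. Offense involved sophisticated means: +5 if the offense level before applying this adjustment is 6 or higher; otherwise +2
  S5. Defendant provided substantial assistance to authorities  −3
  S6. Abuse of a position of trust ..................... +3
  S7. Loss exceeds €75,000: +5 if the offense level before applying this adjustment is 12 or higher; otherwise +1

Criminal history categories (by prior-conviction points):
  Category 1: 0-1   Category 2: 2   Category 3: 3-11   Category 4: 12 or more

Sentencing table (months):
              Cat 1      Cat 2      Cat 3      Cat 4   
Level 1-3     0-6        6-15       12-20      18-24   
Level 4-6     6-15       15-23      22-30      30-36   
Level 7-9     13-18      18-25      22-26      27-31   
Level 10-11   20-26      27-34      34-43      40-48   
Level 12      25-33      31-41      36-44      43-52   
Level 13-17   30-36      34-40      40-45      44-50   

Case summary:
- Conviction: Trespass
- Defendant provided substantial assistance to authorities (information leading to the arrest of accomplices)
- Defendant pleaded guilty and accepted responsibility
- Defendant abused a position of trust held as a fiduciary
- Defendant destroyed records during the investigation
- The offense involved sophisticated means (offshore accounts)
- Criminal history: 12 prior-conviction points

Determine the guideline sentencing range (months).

44-50 months

Base offense level for trespass: 11.
S1 applies: 11 − 3 = 8.
S2 applies: 8 + 1 = 9.
S4 applies (level before this adjustment is 9 ≥ 6, so +5): 9 + 5 = 14.
S5 applies: 14 − 3 = 11.
S6 applies: 11 + 3 = 14.
Final offense level: 14.
Criminal history: 12 prior points → Category 4 (12+).
Level 14 falls in the 13-17 band.
Grid: Level 13-17 × Category 4 = 44-50 months.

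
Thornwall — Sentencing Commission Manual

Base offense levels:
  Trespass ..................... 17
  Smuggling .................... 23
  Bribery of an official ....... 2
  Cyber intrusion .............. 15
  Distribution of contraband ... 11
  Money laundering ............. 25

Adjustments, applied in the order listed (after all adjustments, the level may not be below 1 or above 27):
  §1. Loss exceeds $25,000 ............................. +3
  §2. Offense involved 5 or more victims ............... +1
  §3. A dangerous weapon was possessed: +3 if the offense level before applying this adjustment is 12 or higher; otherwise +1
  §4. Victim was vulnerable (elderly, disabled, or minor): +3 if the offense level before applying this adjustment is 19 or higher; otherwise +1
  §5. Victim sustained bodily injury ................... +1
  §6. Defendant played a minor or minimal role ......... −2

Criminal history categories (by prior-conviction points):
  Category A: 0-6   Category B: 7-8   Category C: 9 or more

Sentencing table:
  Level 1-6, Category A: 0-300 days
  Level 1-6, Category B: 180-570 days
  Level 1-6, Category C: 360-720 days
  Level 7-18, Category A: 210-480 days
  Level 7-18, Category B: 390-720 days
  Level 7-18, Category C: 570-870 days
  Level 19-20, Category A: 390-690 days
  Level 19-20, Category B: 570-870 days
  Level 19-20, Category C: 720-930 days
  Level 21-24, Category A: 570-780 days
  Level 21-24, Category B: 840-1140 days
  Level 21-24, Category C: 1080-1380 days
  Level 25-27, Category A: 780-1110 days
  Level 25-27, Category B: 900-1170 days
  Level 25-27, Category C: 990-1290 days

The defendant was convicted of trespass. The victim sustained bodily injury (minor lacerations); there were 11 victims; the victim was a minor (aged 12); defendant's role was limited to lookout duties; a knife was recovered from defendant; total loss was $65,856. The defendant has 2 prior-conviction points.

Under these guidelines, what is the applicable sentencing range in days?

780-1110 days

Base offense level for trespass: 17.
§1 applies: 17 + 3 = 20.
§2 applies: 20 + 1 = 21.
§3 applies (level before this adjustment is 21 ≥ 12, so +3): 21 + 3 = 24.
§4 applies (level before this adjustment is 24 ≥ 19, so +3): 24 + 3 = 27.
§5 applies: 27 + 1 = 28.
§6 applies: 28 − 2 = 26.
Final offense level: 26.
Criminal history: 2 prior points → Category A (0-6).
Level 26 falls in the 25-27 band.
Grid: Level 25-27 × Category A = 780-1110 days.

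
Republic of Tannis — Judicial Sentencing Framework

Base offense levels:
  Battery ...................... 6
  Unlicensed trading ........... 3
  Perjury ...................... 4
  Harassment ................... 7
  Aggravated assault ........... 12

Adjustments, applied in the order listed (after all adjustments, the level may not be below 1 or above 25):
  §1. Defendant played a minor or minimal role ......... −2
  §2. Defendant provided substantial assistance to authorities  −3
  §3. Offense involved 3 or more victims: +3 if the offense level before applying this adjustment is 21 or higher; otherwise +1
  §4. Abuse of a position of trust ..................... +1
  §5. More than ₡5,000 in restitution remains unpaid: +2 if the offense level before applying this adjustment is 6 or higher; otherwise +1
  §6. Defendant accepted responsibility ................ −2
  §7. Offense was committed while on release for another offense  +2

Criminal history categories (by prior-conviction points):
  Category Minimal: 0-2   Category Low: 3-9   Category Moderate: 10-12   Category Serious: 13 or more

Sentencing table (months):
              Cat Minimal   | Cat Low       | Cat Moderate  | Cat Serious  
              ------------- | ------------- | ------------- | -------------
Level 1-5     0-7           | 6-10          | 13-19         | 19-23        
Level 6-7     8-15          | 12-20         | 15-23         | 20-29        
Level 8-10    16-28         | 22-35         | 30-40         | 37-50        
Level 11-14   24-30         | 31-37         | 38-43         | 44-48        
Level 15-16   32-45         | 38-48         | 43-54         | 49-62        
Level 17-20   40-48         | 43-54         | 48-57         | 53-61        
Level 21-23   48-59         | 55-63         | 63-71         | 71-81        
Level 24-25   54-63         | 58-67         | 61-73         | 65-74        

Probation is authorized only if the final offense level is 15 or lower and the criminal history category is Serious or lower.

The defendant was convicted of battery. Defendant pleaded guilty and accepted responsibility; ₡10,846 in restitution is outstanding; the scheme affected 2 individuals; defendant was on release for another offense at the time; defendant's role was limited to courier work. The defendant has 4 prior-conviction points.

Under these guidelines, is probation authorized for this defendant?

Base offense level for battery: 6.
§1 applies: 6 − 2 = 4.
§5 applies (level before this adjustment is 4 < 6, so +1): 4 + 1 = 5.
§6 applies: 5 − 2 = 3.
§7 applies: 3 + 2 = 5.
Final offense level: 5.
Criminal history: 4 prior points → Category Low (3-9).
Level 5 falls in the 1-5 band.
Grid: Level 1-5 × Category Low = 6-10 months.
Probation check: level 5 ≤ 15 and category Low ≤ Serious → eligible.

Yes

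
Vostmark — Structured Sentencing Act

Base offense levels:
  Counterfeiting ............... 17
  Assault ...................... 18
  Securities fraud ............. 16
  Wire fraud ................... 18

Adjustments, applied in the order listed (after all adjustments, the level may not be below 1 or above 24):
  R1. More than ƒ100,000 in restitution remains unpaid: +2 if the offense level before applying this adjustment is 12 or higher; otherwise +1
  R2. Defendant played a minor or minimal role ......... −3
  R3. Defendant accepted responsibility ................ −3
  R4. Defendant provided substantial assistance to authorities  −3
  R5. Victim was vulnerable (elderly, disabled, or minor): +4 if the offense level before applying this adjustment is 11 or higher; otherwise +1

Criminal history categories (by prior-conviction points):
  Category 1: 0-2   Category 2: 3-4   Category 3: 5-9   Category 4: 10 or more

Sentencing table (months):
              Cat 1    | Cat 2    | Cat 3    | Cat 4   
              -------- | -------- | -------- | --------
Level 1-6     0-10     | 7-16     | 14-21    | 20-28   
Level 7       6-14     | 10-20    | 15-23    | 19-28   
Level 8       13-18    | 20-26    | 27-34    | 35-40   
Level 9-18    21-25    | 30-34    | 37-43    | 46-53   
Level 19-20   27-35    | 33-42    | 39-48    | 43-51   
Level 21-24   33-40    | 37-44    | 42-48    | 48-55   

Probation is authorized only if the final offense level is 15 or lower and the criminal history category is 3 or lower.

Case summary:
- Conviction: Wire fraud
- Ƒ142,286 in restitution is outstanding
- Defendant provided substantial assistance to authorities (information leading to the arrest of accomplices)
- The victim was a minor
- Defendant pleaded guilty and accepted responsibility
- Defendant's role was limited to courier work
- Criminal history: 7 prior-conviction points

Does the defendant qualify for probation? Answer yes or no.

Base offense level for wire fraud: 18.
R1 applies (level before this adjustment is 18 ≥ 12, so +2): 18 + 2 = 20.
R2 applies: 20 − 3 = 17.
R3 applies: 17 − 3 = 14.
R4 applies: 14 − 3 = 11.
R5 applies (level before this adjustment is 11 ≥ 11, so +4): 11 + 4 = 15.
Final offense level: 15.
Criminal history: 7 prior points → Category 3 (5-9).
Level 15 falls in the 9-18 band.
Grid: Level 9-18 × Category 3 = 37-43 months.
Probation check: level 15 ≤ 15 and category 3 ≤ 3 → eligible.

Yes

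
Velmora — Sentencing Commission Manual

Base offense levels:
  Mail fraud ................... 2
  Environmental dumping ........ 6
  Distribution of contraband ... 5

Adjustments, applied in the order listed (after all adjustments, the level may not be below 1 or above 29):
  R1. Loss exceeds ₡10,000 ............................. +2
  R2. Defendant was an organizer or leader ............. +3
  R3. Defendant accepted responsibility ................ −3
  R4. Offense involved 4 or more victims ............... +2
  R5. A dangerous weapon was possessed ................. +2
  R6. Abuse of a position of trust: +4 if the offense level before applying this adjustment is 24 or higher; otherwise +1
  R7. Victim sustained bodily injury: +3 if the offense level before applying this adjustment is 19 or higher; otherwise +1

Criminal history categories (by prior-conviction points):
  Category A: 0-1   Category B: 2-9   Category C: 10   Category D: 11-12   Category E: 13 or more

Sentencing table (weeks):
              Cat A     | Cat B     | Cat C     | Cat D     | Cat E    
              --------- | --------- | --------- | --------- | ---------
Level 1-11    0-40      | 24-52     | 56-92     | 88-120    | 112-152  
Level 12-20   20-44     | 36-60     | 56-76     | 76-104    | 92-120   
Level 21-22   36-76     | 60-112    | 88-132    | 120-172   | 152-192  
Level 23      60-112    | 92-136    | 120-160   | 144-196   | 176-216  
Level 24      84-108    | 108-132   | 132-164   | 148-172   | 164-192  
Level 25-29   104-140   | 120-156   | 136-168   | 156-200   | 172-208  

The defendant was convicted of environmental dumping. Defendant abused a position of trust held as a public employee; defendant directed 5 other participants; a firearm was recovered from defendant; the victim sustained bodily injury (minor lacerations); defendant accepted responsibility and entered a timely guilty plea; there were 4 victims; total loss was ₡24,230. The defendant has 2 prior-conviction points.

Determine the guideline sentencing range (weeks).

Base offense level for environmental dumping: 6.
R1 applies: 6 + 2 = 8.
R2 applies: 8 + 3 = 11.
R3 applies: 11 − 3 = 8.
R4 applies: 8 + 2 = 10.
R5 applies: 10 + 2 = 12.
R6 applies (level before this adjustment is 12 < 24, so +1): 12 + 1 = 13.
R7 applies (level before this adjustment is 13 < 19, so +1): 13 + 1 = 14.
Final offense level: 14.
Criminal history: 2 prior points → Category B (2-9).
Level 14 falls in the 12-20 band.
Grid: Level 12-20 × Category B = 36-60 weeks.

36-60 weeks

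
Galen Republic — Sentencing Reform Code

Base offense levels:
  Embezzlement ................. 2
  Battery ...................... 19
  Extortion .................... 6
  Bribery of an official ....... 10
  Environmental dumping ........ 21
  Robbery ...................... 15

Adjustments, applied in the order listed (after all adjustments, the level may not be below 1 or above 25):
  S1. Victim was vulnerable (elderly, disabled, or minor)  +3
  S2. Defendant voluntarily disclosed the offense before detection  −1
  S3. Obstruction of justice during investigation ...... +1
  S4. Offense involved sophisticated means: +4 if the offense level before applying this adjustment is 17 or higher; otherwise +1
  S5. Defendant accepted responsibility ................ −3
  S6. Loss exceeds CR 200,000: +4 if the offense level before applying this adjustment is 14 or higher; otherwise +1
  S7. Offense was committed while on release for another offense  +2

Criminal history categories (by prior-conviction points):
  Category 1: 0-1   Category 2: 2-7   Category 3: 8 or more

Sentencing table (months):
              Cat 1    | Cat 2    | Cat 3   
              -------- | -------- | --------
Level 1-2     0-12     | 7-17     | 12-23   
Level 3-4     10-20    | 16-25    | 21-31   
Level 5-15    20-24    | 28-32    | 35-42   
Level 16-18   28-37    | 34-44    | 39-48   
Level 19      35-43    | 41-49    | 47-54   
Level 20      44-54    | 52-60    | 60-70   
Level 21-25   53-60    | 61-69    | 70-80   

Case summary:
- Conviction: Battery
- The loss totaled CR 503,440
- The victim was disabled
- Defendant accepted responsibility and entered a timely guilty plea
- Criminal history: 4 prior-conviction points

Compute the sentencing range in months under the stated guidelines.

61-69 months

Base offense level for battery: 19.
S1 applies: 19 + 3 = 22.
S2 does not apply.
S5 applies: 22 − 3 = 19.
S6 applies (level before this adjustment is 19 ≥ 14, so +4): 19 + 4 = 23.
Final offense level: 23.
Criminal history: 4 prior points → Category 2 (2-7).
Level 23 falls in the 21-25 band.
Grid: Level 21-25 × Category 2 = 61-69 months.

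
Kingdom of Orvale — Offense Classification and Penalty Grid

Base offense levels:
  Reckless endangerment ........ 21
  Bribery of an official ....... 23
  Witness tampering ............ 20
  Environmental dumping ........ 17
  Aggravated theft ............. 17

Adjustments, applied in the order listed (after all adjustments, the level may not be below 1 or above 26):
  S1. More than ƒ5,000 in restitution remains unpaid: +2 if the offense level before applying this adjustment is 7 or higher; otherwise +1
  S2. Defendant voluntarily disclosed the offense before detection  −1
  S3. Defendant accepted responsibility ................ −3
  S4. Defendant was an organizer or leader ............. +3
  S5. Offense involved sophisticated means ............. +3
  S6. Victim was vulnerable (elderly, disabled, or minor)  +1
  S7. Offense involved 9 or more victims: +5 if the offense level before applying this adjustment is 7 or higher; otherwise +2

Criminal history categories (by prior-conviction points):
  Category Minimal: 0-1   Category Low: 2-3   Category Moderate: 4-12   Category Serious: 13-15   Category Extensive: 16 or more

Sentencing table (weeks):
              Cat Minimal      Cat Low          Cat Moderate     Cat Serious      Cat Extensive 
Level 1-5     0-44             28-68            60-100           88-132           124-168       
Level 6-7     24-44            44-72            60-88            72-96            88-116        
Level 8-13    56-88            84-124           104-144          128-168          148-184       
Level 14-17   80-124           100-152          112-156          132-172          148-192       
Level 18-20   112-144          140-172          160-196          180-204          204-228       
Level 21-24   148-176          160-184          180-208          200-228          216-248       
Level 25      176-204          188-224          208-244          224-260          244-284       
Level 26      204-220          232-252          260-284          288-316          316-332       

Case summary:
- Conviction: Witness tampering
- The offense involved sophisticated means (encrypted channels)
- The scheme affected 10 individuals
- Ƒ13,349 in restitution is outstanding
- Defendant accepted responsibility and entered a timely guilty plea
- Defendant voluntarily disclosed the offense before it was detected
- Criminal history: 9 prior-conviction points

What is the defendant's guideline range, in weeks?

260-284 weeks

Base offense level for witness tampering: 20.
S1 applies (level before this adjustment is 20 ≥ 7, so +2): 20 + 2 = 22.
S2 applies: 22 − 1 = 21.
S3 applies: 21 − 3 = 18.
S5 applies: 18 + 3 = 21.
S6 does not apply.
S7 applies (level before this adjustment is 21 ≥ 7, so +5): 21 + 5 = 26.
Final offense level: 26.
Criminal history: 9 prior points → Category Moderate (4-12).
Level 26 falls in the 26 band.
Grid: Level 26 × Category Moderate = 260-284 weeks.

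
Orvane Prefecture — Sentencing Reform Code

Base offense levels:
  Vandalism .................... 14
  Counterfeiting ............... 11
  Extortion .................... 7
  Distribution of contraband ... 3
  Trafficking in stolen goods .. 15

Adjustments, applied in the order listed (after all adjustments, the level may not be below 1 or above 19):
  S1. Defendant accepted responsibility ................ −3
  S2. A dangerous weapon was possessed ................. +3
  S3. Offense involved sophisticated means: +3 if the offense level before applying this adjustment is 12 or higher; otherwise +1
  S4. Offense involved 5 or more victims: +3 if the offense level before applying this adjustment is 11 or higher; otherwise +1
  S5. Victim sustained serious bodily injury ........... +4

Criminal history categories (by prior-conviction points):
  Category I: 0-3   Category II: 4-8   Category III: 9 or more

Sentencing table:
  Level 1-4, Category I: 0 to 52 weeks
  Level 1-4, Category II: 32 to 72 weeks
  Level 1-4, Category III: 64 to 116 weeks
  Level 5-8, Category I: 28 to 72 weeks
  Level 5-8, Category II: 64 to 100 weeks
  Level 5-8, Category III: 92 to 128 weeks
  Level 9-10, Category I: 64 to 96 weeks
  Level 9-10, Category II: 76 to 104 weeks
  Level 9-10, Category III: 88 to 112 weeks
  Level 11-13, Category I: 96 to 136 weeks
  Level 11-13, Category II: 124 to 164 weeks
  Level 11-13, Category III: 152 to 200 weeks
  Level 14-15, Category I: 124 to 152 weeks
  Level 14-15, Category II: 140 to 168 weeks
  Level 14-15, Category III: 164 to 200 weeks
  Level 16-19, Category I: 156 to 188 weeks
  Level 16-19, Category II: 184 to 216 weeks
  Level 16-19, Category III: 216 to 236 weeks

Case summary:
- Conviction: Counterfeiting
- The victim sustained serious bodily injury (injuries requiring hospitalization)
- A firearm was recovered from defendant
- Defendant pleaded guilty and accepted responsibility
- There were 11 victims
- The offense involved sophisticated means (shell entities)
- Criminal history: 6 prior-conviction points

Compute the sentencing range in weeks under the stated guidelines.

184-216 weeks

Base offense level for counterfeiting: 11.
S1 applies: 11 − 3 = 8.
S2 applies: 8 + 3 = 11.
S3 applies (level before this adjustment is 11 < 12, so +1): 11 + 1 = 12.
S4 applies (level before this adjustment is 12 ≥ 11, so +3): 12 + 3 = 15.
S5 applies: 15 + 4 = 19.
Final offense level: 19.
Criminal history: 6 prior points → Category II (4-8).
Level 19 falls in the 16-19 band.
Grid: Level 16-19 × Category II = 184-216 weeks.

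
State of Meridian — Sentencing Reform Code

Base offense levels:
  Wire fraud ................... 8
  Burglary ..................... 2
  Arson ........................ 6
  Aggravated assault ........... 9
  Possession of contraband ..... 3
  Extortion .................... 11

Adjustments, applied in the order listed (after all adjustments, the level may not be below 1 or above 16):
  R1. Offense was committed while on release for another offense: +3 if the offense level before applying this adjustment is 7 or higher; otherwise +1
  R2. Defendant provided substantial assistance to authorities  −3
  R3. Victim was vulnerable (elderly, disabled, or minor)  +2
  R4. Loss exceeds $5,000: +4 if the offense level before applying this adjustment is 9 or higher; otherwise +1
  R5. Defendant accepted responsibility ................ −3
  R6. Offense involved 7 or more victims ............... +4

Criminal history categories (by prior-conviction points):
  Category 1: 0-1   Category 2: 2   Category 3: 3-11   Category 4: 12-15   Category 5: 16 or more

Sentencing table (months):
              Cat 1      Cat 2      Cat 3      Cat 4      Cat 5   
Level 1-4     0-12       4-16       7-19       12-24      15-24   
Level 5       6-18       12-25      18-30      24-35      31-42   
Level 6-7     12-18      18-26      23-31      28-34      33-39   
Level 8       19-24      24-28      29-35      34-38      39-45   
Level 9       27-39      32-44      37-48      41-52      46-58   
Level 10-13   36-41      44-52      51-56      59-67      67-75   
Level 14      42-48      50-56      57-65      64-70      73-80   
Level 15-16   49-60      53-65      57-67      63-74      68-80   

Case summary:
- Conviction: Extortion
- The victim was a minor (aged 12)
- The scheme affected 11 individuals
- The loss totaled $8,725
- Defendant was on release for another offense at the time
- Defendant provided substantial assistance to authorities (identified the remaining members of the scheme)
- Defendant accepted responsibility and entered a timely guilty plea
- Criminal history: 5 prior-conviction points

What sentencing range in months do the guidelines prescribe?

57-67 months

Base offense level for extortion: 11.
R1 applies (level before this adjustment is 11 ≥ 7, so +3): 11 + 3 = 14.
R2 applies: 14 − 3 = 11.
R3 applies: 11 + 2 = 13.
R4 applies (level before this adjustment is 13 ≥ 9, so +4): 13 + 4 = 17.
R5 applies: 17 − 3 = 14.
R6 applies: 14 + 4 = 18.
Level 18 exceeds the maximum of 16; capped at 16.
Final offense level: 16.
Criminal history: 5 prior points → Category 3 (3-11).
Level 16 falls in the 15-16 band.
Grid: Level 15-16 × Category 3 = 57-67 months.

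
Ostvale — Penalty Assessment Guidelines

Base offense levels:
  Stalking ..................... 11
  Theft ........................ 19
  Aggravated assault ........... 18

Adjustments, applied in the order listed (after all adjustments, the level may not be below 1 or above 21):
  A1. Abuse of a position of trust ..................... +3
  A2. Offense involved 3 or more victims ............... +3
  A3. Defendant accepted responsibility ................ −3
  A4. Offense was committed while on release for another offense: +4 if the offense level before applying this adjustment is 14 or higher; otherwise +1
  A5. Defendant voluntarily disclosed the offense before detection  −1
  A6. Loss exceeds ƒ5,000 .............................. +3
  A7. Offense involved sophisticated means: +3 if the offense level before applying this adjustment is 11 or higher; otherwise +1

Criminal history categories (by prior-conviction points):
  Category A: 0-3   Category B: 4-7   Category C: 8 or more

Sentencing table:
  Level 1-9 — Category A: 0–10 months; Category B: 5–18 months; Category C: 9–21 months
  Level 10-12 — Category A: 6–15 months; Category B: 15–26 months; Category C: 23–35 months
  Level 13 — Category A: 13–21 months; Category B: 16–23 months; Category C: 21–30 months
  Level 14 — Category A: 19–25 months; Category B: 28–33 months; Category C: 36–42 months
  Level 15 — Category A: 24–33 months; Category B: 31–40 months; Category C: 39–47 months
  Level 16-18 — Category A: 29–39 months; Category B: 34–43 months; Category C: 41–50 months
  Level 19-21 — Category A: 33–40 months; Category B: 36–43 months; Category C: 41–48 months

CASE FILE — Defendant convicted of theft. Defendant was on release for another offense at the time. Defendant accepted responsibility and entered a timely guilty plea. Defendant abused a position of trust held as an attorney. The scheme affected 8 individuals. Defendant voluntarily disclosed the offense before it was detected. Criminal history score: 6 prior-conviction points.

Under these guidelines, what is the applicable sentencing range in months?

Base offense level for theft: 19.
A1 applies: 19 + 3 = 22.
A2 applies: 22 + 3 = 25.
A3 applies: 25 − 3 = 22.
A4 applies (level before this adjustment is 22 ≥ 14, so +4): 22 + 4 = 26.
A5 applies: 26 − 1 = 25.
A7 does not apply.
Level 25 exceeds the maximum of 21; capped at 21.
Final offense level: 21.
Criminal history: 6 prior points → Category B (4-7).
Level 21 falls in the 19-21 band.
Grid: Level 19-21 × Category B = 36-43 months.

36-43 months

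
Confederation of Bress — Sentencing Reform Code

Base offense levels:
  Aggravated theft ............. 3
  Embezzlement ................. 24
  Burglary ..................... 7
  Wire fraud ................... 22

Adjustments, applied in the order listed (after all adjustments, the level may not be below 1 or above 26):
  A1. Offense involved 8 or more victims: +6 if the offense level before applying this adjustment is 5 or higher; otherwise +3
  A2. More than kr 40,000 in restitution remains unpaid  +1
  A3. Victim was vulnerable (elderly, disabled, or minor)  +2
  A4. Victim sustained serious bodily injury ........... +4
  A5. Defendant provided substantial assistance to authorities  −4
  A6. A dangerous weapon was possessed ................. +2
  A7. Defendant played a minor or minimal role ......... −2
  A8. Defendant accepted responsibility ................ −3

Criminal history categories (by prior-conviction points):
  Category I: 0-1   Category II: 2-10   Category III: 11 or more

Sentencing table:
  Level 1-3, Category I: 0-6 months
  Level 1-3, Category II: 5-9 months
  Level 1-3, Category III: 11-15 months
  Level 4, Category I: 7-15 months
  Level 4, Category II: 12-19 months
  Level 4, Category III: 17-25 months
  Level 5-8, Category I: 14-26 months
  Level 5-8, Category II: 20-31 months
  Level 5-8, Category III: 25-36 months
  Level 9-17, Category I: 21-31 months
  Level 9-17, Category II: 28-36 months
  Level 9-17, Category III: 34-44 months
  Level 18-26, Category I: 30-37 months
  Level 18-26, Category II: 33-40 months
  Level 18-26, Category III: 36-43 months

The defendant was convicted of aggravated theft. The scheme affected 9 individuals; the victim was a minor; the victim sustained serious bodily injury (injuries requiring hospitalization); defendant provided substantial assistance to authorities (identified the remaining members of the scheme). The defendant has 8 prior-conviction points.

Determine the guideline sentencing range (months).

20-31 months

Base offense level for aggravated theft: 3.
A1 applies (level before this adjustment is 3 < 5, so +3): 3 + 3 = 6.
A3 applies: 6 + 2 = 8.
A4 applies: 8 + 4 = 12.
A5 applies: 12 − 4 = 8.
A7 does not apply.
Final offense level: 8.
Criminal history: 8 prior points → Category II (2-10).
Level 8 falls in the 5-8 band.
Grid: Level 5-8 × Category II = 20-31 months.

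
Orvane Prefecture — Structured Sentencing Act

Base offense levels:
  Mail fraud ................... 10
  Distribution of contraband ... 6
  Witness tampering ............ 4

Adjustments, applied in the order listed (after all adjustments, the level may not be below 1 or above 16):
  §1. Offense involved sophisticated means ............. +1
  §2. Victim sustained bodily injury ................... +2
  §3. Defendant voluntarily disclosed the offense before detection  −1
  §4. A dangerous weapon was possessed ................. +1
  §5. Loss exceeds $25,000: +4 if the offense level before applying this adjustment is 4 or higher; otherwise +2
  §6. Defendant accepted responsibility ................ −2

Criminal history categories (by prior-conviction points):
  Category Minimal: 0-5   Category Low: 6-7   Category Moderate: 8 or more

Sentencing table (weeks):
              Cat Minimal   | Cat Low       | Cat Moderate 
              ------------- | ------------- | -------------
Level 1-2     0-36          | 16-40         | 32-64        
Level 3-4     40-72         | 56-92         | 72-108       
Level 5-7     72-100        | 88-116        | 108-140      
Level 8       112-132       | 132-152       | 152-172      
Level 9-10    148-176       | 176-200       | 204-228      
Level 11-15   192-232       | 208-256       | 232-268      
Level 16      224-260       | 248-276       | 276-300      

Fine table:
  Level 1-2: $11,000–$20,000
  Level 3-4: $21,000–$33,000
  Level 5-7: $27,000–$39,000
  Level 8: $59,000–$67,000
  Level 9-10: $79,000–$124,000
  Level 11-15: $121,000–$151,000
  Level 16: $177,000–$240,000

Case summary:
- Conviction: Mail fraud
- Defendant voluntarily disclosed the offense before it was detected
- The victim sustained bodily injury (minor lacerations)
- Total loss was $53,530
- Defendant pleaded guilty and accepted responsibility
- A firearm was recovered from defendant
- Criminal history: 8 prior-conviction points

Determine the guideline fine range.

Base offense level for mail fraud: 10.
§2 applies: 10 + 2 = 12.
§3 applies: 12 − 1 = 11.
§4 applies: 11 + 1 = 12.
§5 applies (level before this adjustment is 12 ≥ 4, so +4): 12 + 4 = 16.
§6 applies: 16 − 2 = 14.
Final offense level: 14.
Level 14 falls in the 11-15 band.
Fine table: Level 11-15 → $121,000–$151,000.

$121,000–$151,000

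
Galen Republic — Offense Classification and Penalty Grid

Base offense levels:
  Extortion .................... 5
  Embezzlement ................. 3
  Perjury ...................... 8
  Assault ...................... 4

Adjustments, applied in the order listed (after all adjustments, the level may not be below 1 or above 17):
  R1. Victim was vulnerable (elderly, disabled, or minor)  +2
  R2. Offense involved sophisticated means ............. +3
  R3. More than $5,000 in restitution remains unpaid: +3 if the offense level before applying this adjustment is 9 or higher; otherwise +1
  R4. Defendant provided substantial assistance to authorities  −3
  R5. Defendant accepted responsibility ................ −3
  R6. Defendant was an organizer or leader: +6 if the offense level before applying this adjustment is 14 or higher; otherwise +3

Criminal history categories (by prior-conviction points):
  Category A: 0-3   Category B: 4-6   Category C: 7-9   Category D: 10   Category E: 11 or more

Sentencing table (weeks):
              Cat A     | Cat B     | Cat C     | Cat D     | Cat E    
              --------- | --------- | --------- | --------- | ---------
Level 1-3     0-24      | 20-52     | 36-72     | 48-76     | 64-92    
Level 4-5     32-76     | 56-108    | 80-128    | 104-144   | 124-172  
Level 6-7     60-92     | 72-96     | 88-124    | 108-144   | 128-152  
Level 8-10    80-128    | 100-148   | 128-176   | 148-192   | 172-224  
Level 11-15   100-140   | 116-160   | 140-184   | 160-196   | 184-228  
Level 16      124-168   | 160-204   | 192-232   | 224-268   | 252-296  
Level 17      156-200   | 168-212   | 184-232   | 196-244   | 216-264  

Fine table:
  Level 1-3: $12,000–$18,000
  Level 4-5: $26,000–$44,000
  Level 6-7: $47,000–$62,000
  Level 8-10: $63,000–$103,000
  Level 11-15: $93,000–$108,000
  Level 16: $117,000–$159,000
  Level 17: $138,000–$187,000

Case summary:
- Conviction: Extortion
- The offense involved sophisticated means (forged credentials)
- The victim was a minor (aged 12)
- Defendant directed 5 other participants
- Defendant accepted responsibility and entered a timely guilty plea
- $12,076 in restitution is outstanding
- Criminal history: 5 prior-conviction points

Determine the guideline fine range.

$93,000–$108,000

Base offense level for extortion: 5.
R1 applies: 5 + 2 = 7.
R2 applies: 7 + 3 = 10.
R3 applies (level before this adjustment is 10 ≥ 9, so +3): 10 + 3 = 13.
R4 does not apply.
R5 applies: 13 − 3 = 10.
R6 applies (level before this adjustment is 10 < 14, so +3): 10 + 3 = 13.
Final offense level: 13.
Level 13 falls in the 11-15 band.
Fine table: Level 11-15 → $93,000–$108,000.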